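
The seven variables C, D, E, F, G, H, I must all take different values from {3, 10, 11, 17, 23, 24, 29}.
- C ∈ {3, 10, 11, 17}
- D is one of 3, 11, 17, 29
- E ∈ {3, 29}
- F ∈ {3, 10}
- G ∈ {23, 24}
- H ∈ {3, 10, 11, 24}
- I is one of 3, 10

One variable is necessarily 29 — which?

E

The 7 variables draw from only 7 values {3, 10, 11, 17, 23, 24, 29}, so each is used; only G can be 23, hence G = 23.
The 6 still-open variables together cover exactly {3, 10, 11, 17, 24, 29} — 6 values for 6 variables — and 24 appears only in H's list, so H = 24.
F and I share exactly the 2 values {3, 10}; by pigeonhole those values go to them, so strike 3, 10 from C, D, E.
So 29 goes to E.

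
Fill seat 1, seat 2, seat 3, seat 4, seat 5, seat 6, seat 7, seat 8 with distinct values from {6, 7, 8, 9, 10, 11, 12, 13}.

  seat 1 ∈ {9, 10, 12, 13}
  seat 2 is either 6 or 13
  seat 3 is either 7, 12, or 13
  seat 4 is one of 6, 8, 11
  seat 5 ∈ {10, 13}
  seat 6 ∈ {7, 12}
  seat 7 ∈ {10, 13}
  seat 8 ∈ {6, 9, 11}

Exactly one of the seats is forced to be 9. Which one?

seat 1

The 8 variables together cover exactly {6, 7, 8, 9, 10, 11, 12, 13} — 8 values for 8 variables — and 8 appears only in seat 4's list, so seat 4 = 8.
The 7 still-open variables together cover exactly {6, 7, 9, 10, 11, 12, 13} — 7 values for 7 variables — and 11 appears only in seat 8's list, so seat 8 = 11.
The 6 still-open variables draw from only 6 values {6, 7, 9, 10, 12, 13}, so each is used; only seat 2 can be 6, hence seat 2 = 6.
The 5 still-open variables draw from only 5 values {7, 9, 10, 12, 13}, so each is used; only seat 1 can be 9, hence seat 1 = 9.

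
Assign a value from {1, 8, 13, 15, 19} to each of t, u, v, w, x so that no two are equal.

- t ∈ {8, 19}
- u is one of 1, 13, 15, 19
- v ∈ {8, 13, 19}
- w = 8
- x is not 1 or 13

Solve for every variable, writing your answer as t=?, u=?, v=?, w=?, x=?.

t=19, u=1, v=13, w=8, x=15

w's domain is down to {8}, so w = 8. Strike 8 from t, v, x.
That leaves t = 19. Eliminate 19 elsewhere: u, v, x.
v has just one choice, so v = 13. Strike 13 from u.
That leaves x = 15. Eliminate 15 elsewhere: u.
That leaves u = 1.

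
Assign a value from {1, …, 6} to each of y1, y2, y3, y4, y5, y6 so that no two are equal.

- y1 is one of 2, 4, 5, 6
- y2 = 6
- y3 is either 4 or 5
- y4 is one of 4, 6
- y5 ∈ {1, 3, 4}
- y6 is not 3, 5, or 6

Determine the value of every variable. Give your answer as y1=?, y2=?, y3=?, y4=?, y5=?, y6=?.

y1=2, y2=6, y3=5, y4=4, y5=3, y6=1

y2 must be 6 (only option left). Remove 6 from y1, y4.
y4 must be 4 (only option left). Eliminate 4 elsewhere: y1, y3, y5, y6.
That leaves y3 = 5. Remove 5 from y1.
That leaves y1 = 2. Eliminate 2 elsewhere: y6.
y6's domain is down to {1}, so y6 = 1. Strike 1 from y5.
That leaves y5 = 3.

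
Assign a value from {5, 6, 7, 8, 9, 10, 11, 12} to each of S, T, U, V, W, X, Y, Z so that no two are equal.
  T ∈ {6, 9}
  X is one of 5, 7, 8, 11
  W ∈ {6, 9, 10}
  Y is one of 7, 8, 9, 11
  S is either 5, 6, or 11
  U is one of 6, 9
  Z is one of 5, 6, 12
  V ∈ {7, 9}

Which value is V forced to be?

7

The 8 variables draw from only 8 values {5, 6, 7, 8, 9, 10, 11, 12}, so each is used; only W can be 10, hence W = 10.
Among the 7 still-open variables, 12 fits only Z (and all 7 values in {5, 6, 7, 8, 9, 11, 12} must be used), so Z = 12.
The 2 variables T and U are confined to {6, 9}, which locks those values in; drop them from S, V, Y.
So V = 7.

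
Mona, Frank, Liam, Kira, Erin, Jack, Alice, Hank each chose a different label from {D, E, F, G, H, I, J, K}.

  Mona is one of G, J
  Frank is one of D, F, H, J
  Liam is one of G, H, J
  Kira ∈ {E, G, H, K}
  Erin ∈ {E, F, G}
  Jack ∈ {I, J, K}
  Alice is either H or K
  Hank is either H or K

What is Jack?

I

Among the 8 variables, D fits only Frank (and all 8 values in {D, E, F, G, H, I, J, K} must be used), so Frank = D.
Among the 7 still-open variables, F fits only Erin (and all 7 values in {E, F, G, H, I, J, K} must be used), so Erin = F.
The 6 still-open variables together cover exactly {E, G, H, I, J, K} — 6 values for 6 variables — and E appears only in Kira's list, so Kira = E.
Among the 5 still-open variables, I fits only Jack (and all 5 values in {G, H, I, J, K} must be used), so Jack = I.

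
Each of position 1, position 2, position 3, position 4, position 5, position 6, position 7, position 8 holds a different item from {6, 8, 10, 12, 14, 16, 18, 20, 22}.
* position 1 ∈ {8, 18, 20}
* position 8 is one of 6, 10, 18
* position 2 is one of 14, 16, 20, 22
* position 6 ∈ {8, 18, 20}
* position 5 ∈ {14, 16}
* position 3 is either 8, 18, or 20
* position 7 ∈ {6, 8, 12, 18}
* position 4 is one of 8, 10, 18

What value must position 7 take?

position 1, position 3, position 6 between them cover only {8, 18, 20} — a naked triple. Remove those values from position 2, position 4, position 7, position 8.
position 4 must be 10 (only option left). Strike 10 from position 8.
position 8's domain is down to {6}, so position 8 = 6. Eliminate 6 elsewhere: position 7.
So position 7 = 12.

12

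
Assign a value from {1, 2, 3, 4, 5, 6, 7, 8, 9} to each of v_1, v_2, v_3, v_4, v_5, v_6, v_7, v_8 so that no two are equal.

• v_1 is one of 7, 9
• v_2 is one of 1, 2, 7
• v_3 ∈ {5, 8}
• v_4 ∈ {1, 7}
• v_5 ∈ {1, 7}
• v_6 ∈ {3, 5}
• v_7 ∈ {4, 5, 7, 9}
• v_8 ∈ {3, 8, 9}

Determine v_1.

The 8 variables together cover exactly {1, 2, 3, 4, 5, 7, 8, 9} — 8 values for 8 variables — and 2 appears only in v_2's list, so v_2 = 2.
The 7 still-open variables draw from only 7 values {1, 3, 4, 5, 7, 8, 9}, so each is used; only v_7 can be 4, hence v_7 = 4.
The 2 variables v_4 and v_5 are confined to {1, 7}, which locks those values in; drop them from v_1.
So v_1 = 9.

9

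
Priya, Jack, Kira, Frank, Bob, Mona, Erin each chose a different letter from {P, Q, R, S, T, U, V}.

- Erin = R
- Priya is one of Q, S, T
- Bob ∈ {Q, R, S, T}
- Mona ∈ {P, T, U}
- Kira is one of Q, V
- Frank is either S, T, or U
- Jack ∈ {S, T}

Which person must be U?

Erin must be R (only option left). Remove R from Bob.
The 6 still-open variables draw from only 6 values {P, Q, S, T, U, V}, so each is used; only Mona can be P, hence Mona = P.
Among the 5 still-open variables, U fits only Frank (and all 5 values in {Q, S, T, U, V} must be used), so Frank = U.

Frank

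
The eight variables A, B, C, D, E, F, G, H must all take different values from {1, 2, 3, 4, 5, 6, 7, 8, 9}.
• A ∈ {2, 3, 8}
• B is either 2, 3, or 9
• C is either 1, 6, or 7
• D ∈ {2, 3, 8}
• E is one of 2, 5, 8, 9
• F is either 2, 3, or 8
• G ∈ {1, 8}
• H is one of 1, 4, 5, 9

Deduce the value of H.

4

A, D, F between them cover only {2, 3, 8} — a naked triple. Remove those values from B, E, G.
B's domain is down to {9}, so B = 9. So E, H can't be 9.
That leaves E = 5. Strike 5 from H.
G must be 1 (only option left). Strike 1 from C, H.
So H = 4.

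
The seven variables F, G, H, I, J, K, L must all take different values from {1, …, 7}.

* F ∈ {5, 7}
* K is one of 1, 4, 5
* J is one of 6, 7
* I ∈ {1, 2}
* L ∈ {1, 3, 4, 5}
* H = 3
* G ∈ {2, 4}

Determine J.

H's domain is down to {3}, so H = 3. So L can't be 3.
Among the 6 still-open variables, 6 fits only J (and all 6 values in {1, 2, 4, 5, 6, 7} must be used), so J = 6.

6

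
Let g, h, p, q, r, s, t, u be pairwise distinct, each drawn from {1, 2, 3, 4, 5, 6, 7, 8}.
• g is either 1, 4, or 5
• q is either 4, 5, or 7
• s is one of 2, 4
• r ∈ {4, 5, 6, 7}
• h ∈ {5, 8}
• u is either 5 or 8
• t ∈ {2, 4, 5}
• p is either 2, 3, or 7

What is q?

Among the 8 variables, 1 fits only g (and all 8 values in {1, 2, 3, 4, 5, 6, 7, 8} must be used), so g = 1.
The 7 still-open variables together cover exactly {2, 3, 4, 5, 6, 7, 8} — 7 values for 7 variables — and 3 appears only in p's list, so p = 3.
Among the 6 still-open variables, 6 fits only r (and all 6 values in {2, 4, 5, 6, 7, 8} must be used), so r = 6.
The 5 still-open variables draw from only 5 values {2, 4, 5, 7, 8}, so each is used; only q can be 7, hence q = 7.

7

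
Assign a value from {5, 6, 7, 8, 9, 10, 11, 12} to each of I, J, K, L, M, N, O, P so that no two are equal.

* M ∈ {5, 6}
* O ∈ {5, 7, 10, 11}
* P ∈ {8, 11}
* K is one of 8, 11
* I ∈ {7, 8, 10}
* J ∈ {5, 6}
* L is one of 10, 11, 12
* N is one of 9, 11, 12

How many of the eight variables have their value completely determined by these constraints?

Among the 8 variables, 9 fits only N (and all 8 values in {5, 6, 7, 8, 9, 10, 11, 12} must be used), so N = 9.
The 7 still-open variables draw from only 7 values {5, 6, 7, 8, 10, 11, 12}, so each is used; only L can be 12, hence L = 12.
J and M share exactly the 2 values {5, 6}; by pigeonhole those values go to them, so strike 5, 6 from O.
K and P share exactly the 2 values {8, 11}; by pigeonhole those values go to them, so strike 8, 11 from I, O.
Determined: L=12, N=9. The other variables each still have more than one consistent value. That makes 2.

2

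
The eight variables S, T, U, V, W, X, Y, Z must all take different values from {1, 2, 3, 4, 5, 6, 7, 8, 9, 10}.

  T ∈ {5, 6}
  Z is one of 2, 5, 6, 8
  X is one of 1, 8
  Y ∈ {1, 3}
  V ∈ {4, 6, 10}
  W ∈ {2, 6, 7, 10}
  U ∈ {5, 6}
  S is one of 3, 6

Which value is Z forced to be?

T and U share exactly the 2 values {5, 6}; by pigeonhole those values go to them, so strike 5, 6 from S, V, W, Z.
S has just one choice, so S = 3. So Y can't be 3.
Y's domain is down to {1}, so Y = 1. So X can't be 1.
X has just one choice, so X = 8. Strike 8 from Z.
So Z = 2.

2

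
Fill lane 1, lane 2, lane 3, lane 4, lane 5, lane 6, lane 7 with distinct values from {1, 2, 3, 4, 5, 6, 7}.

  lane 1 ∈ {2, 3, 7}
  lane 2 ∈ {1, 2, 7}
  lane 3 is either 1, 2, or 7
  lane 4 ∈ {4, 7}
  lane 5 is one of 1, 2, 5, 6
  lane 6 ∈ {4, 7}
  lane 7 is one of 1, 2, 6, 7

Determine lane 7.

Among the 7 variables, 3 fits only lane 1 (and all 7 values in {1, 2, 3, 4, 5, 6, 7} must be used), so lane 1 = 3.
The 6 still-open variables draw from only 6 values {1, 2, 4, 5, 6, 7}, so each is used; only lane 5 can be 5, hence lane 5 = 5.
The 5 still-open variables draw from only 5 values {1, 2, 4, 6, 7}, so each is used; only lane 7 can be 6, hence lane 7 = 6.

6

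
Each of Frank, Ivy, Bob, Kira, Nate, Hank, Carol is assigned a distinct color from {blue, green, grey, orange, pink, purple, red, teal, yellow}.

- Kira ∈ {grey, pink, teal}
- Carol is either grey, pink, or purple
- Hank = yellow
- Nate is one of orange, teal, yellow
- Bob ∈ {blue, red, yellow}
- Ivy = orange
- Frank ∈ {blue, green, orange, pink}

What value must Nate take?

teal

Ivy's domain is down to {orange}, so Ivy = orange. Eliminate orange elsewhere: Frank, Nate.
That leaves Hank = yellow. So Bob, Nate can't be yellow.
So Nate = teal.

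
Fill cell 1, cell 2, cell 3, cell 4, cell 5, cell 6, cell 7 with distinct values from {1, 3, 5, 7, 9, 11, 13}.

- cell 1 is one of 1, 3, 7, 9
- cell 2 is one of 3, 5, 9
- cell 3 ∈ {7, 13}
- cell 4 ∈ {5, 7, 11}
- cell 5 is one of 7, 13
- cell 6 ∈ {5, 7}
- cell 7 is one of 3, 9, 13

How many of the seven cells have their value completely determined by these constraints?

3

Among the 7 variables, 1 fits only cell 1 (and all 7 values in {1, 3, 5, 7, 9, 11, 13} must be used), so cell 1 = 1.
The 6 still-open variables together cover exactly {3, 5, 7, 9, 11, 13} — 6 values for 6 variables — and 11 appears only in cell 4's list, so cell 4 = 11.
cell 3 and cell 5 share exactly the 2 values {7, 13}; by pigeonhole those values go to them, so strike 7, 13 from cell 6, cell 7.
That leaves cell 6 = 5. Remove 5 from cell 2.
Determined: cell 1=1, cell 4=11, cell 6=5. The other cells each still have more than one consistent value. That makes 3.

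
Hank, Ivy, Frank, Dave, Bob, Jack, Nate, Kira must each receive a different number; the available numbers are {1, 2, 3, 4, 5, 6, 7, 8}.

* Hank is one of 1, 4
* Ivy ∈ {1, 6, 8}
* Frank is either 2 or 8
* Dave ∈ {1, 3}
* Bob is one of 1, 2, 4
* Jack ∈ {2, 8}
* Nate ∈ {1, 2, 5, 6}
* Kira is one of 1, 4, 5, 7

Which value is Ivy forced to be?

Among the 8 variables, 3 fits only Dave (and all 8 values in {1, 2, 3, 4, 5, 6, 7, 8} must be used), so Dave = 3.
Among the 7 still-open variables, 7 fits only Kira (and all 7 values in {1, 2, 4, 5, 6, 7, 8} must be used), so Kira = 7.
The 6 still-open variables together cover exactly {1, 2, 4, 5, 6, 8} — 6 values for 6 variables — and 5 appears only in Nate's list, so Nate = 5.
Among the 5 still-open variables, 6 fits only Ivy (and all 5 values in {1, 2, 4, 6, 8} must be used), so Ivy = 6.

6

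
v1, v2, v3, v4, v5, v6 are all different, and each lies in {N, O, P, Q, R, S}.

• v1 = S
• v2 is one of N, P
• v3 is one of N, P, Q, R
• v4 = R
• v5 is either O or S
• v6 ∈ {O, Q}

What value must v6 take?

Q

v1 must be S (only option left). Strike S from v5.
That leaves v4 = R. Strike R from v3.
v5's domain is down to {O}, so v5 = O. Strike O from v6.
So v6 = Q.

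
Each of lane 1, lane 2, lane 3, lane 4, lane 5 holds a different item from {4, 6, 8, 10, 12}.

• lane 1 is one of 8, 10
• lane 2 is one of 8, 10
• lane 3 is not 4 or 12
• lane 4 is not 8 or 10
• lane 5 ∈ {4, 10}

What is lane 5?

Among the 5 variables, 12 fits only lane 4 (and all 5 values in {4, 6, 8, 10, 12} must be used), so lane 4 = 12.
Among the 4 still-open variables, 4 fits only lane 5 (and all 4 values in {4, 6, 8, 10} must be used), so lane 5 = 4.

4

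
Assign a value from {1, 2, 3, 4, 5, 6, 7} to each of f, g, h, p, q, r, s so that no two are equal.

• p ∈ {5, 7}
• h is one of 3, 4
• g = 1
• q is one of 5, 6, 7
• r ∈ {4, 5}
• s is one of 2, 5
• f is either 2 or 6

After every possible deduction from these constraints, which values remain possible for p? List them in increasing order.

g has just one choice, so g = 1.
Among the 6 still-open variables, 3 fits only h (and all 6 values in {2, 3, 4, 5, 6, 7} must be used), so h = 3.
The 5 still-open variables together cover exactly {2, 4, 5, 6, 7} — 5 values for 5 variables — and 4 appears only in r's list, so r = 4.
No further eliminations apply; p can still be any of 5, 7.

5, 7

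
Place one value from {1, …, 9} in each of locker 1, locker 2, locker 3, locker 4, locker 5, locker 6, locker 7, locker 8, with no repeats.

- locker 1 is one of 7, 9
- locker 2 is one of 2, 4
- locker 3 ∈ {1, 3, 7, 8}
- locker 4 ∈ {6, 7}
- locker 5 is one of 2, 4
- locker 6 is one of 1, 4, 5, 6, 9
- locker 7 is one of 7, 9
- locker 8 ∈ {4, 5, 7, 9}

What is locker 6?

locker 1 and locker 7 share exactly the 2 values {7, 9}; by pigeonhole those values go to them, so strike 7, 9 from locker 3, locker 4, locker 6, locker 8.
locker 4's domain is down to {6}, so locker 4 = 6. Eliminate 6 elsewhere: locker 6.
locker 2 and locker 5 between them cover only {2, 4} — a naked pair. Remove those values from locker 6, locker 8.
That leaves locker 8 = 5. Remove 5 from locker 6.
So locker 6 = 1.

1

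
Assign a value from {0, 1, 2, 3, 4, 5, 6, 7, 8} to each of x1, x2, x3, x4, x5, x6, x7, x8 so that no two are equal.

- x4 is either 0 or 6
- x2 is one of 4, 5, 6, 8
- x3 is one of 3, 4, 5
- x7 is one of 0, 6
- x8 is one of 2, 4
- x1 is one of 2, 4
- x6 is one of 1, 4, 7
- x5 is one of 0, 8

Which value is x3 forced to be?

3

x1 and x8 share exactly the 2 values {2, 4}; by pigeonhole those values go to them, so strike 2, 4 from x2, x3, x6.
x4 and x7 between them cover only {0, 6} — a naked pair. Remove those values from x2, x5.
x5's domain is down to {8}, so x5 = 8. Remove 8 from x2.
x2 must be 5 (only option left). Strike 5 from x3.
So x3 = 3.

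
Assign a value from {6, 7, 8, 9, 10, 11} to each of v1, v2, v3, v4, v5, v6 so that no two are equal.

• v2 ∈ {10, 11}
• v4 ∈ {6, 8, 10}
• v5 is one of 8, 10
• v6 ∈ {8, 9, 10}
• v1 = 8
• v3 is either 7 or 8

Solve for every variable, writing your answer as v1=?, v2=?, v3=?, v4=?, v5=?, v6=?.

v1 has just one choice, so v1 = 8. Strike 8 from v3, v4, v5, v6.
v3 must be 7 (only option left).
v5 has just one choice, so v5 = 10. Eliminate 10 elsewhere: v2, v4, v6.
That leaves v6 = 9.
v2 has just one choice, so v2 = 11.
That leaves v4 = 6.

v1=8, v2=11, v3=7, v4=6, v5=10, v6=9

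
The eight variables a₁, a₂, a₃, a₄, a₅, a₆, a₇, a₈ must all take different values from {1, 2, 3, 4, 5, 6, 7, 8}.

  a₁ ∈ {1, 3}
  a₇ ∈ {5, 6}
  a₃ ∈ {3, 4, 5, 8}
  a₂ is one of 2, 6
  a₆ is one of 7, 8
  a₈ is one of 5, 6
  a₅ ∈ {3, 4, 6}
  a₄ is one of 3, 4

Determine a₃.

8

The 8 variables draw from only 8 values {1, 2, 3, 4, 5, 6, 7, 8}, so each is used; only a₁ can be 1, hence a₁ = 1.
Among the 7 still-open variables, 2 fits only a₂ (and all 7 values in {2, 3, 4, 5, 6, 7, 8} must be used), so a₂ = 2.
Among the 6 still-open variables, 7 fits only a₆ (and all 6 values in {3, 4, 5, 6, 7, 8} must be used), so a₆ = 7.
The 5 still-open variables draw from only 5 values {3, 4, 5, 6, 8}, so each is used; only a₃ can be 8, hence a₃ = 8.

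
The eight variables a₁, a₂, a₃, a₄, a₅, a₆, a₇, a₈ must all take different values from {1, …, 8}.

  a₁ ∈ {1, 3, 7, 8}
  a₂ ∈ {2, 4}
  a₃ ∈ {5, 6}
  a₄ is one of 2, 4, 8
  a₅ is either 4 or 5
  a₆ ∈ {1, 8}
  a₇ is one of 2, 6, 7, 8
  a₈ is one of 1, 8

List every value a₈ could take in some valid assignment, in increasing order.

The 8 variables together cover exactly {1, 2, 3, 4, 5, 6, 7, 8} — 8 values for 8 variables — and 3 appears only in a₁'s list, so a₁ = 3.
The 7 still-open variables draw from only 7 values {1, 2, 4, 5, 6, 7, 8}, so each is used; only a₇ can be 7, hence a₇ = 7.
Among the 6 still-open variables, 6 fits only a₃ (and all 6 values in {1, 2, 4, 5, 6, 8} must be used), so a₃ = 6.
Among the 5 still-open variables, 5 fits only a₅ (and all 5 values in {1, 2, 4, 5, 8} must be used), so a₅ = 5.
a₆ and a₈ between them cover only {1, 8} — a naked pair. Remove those values from a₄.
No further eliminations apply; a₈ can still be any of 1, 8.

1, 8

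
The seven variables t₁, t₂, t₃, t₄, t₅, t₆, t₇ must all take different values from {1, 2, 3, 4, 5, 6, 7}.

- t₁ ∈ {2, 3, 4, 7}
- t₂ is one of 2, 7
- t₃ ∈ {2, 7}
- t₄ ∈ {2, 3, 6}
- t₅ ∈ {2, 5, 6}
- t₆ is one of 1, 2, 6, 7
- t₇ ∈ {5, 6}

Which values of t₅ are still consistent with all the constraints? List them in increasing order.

The 7 variables together cover exactly {1, 2, 3, 4, 5, 6, 7} — 7 values for 7 variables — and 1 appears only in t₆'s list, so t₆ = 1.
Among the 6 still-open variables, 4 fits only t₁ (and all 6 values in {2, 3, 4, 5, 6, 7} must be used), so t₁ = 4.
The 5 still-open variables together cover exactly {2, 3, 5, 6, 7} — 5 values for 5 variables — and 3 appears only in t₄'s list, so t₄ = 3.
The 2 variables t₂ and t₃ are confined to {2, 7}, which locks those values in; drop them from t₅.
No further eliminations apply; t₅ can still be any of 5, 6.

5, 6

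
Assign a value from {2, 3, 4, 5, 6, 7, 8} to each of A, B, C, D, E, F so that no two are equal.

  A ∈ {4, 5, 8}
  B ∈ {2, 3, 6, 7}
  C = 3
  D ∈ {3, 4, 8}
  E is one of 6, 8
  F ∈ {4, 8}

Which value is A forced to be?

C's domain is down to {3}, so C = 3. Strike 3 from B, D.
D and F between them cover only {4, 8} — a naked pair. Remove those values from A, E.
So A = 5.

5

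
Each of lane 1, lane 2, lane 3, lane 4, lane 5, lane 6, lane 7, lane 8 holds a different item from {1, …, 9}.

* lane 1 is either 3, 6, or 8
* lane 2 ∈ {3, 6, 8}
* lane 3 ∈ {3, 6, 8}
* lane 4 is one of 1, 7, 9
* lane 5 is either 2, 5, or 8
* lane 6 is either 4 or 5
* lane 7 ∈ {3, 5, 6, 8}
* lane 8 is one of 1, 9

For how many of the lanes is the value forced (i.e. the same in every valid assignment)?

lane 1, lane 2, lane 3 between them cover only {3, 6, 8} — a naked triple. Remove those values from lane 5, lane 7.
lane 7's domain is down to {5}, so lane 7 = 5. Eliminate 5 elsewhere: lane 5, lane 6.
lane 5 has just one choice, so lane 5 = 2.
lane 6 must be 4 (only option left).
Determined: lane 5=2, lane 6=4, lane 7=5. The other lanes each still have more than one consistent value. That makes 3.

3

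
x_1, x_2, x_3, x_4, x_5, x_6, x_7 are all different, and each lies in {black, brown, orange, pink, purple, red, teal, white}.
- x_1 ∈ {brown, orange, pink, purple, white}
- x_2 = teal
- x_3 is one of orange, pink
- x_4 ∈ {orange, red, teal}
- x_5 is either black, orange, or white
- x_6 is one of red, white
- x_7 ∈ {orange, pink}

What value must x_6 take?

x_2 has just one choice, so x_2 = teal. So x_4 can't be teal.
The 2 variables x_3 and x_7 are confined to {orange, pink}, which locks those values in; drop them from x_1, x_4, x_5.
That leaves x_4 = red. Eliminate red elsewhere: x_6.
So x_6 = white.

white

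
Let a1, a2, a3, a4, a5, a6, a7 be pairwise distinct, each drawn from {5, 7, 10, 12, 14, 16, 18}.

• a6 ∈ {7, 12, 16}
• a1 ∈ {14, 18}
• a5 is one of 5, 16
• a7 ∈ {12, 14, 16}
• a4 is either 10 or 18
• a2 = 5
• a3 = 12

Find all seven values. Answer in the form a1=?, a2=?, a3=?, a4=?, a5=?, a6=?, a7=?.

a2 must be 5 (only option left). Strike 5 from a5.
a3 has just one choice, so a3 = 12. Eliminate 12 elsewhere: a6, a7.
a5's domain is down to {16}, so a5 = 16. Strike 16 from a6, a7.
a6 must be 7 (only option left).
That leaves a7 = 14. So a1 can't be 14.
a1 must be 18 (only option left). Eliminate 18 elsewhere: a4.
a4 has just one choice, so a4 = 10.

a1=18, a2=5, a3=12, a4=10, a5=16, a6=7, a7=14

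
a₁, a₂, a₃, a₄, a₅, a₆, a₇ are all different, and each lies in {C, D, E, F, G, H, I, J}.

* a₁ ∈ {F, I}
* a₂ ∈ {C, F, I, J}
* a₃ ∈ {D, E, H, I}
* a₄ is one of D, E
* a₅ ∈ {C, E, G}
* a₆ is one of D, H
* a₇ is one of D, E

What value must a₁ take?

F

a₄ and a₇ share exactly the 2 values {D, E}; by pigeonhole those values go to them, so strike D, E from a₃, a₅, a₆.
That leaves a₆ = H. Strike H from a₃.
a₃'s domain is down to {I}, so a₃ = I. Remove I from a₁, a₂.
So a₁ = F.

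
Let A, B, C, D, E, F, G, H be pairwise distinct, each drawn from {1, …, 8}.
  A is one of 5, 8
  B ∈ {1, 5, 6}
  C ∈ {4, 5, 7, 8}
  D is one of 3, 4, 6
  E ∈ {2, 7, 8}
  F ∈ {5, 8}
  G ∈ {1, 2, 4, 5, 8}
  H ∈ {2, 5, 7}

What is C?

The 8 variables together cover exactly {1, 2, 3, 4, 5, 6, 7, 8} — 8 values for 8 variables — and 3 appears only in D's list, so D = 3.
Among the 7 still-open variables, 6 fits only B (and all 7 values in {1, 2, 4, 5, 6, 7, 8} must be used), so B = 6.
Among the 6 still-open variables, 1 fits only G (and all 6 values in {1, 2, 4, 5, 7, 8} must be used), so G = 1.
The 5 still-open variables draw from only 5 values {2, 4, 5, 7, 8}, so each is used; only C can be 4, hence C = 4.

4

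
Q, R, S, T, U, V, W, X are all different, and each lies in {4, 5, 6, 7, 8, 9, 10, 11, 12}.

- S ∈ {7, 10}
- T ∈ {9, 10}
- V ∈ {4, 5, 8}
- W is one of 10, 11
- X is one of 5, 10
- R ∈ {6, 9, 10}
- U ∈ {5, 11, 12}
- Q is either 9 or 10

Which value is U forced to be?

Q and T between them cover only {9, 10} — a naked pair. Remove those values from R, S, W, X.
That leaves R = 6.
S has just one choice, so S = 7.
W must be 11 (only option left). So U can't be 11.
X has just one choice, so X = 5. Strike 5 from U, V.
So U = 12.

12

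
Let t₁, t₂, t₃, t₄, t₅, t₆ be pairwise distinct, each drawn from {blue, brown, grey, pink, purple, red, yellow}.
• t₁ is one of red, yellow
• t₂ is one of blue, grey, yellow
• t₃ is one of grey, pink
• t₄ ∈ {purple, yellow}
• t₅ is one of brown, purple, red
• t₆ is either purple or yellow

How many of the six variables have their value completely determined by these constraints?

2

The 2 variables t₄ and t₆ are confined to {purple, yellow}, which locks those values in; drop them from t₁, t₂, t₅.
t₁ must be red (only option left). So t₅ can't be red.
t₅'s domain is down to {brown}, so t₅ = brown.
Determined: t₁=red, t₅=brown. The other variables each still have more than one consistent value. That makes 2.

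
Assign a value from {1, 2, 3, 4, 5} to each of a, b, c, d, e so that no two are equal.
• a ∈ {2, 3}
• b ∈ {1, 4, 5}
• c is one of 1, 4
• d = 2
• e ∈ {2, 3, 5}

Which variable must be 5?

d's domain is down to {2}, so d = 2. Remove 2 from a, e.
That leaves a = 3. Remove 3 from e.
So 5 goes to e.

e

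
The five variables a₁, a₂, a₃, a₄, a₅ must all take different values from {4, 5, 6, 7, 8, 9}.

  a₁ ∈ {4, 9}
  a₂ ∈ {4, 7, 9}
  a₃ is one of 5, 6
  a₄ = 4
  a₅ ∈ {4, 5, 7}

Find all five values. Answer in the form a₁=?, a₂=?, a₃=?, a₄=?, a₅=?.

a₁=9, a₂=7, a₃=6, a₄=4, a₅=5

a₄ has just one choice, so a₄ = 4. Remove 4 from a₁, a₂, a₅.
a₁ must be 9 (only option left). Strike 9 from a₂.
That leaves a₂ = 7. Eliminate 7 elsewhere: a₅.
a₅'s domain is down to {5}, so a₅ = 5. Eliminate 5 elsewhere: a₃.
a₃'s domain is down to {6}, so a₃ = 6.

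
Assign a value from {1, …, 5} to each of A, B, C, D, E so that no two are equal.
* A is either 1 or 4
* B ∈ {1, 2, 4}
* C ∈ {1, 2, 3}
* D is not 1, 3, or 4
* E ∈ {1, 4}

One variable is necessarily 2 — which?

B

The 5 variables together cover exactly {1, 2, 3, 4, 5} — 5 values for 5 variables — and 3 appears only in C's list, so C = 3.
The 4 still-open variables draw from only 4 values {1, 2, 4, 5}, so each is used; only D can be 5, hence D = 5.
Among the 3 still-open variables, 2 fits only B (and all 3 values in {1, 2, 4} must be used), so B = 2.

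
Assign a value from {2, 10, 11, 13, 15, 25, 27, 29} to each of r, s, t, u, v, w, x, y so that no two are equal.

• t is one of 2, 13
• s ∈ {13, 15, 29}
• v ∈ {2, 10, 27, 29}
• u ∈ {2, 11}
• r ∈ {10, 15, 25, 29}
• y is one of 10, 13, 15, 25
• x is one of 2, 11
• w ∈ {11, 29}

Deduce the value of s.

The 8 variables together cover exactly {2, 10, 11, 13, 15, 25, 27, 29} — 8 values for 8 variables — and 27 appears only in v's list, so v = 27.
The 2 variables u and x are confined to {2, 11}, which locks those values in; drop them from t, w.
That leaves t = 13. Remove 13 from s, y.
w must be 29 (only option left). Strike 29 from r, s.
So s = 15.

15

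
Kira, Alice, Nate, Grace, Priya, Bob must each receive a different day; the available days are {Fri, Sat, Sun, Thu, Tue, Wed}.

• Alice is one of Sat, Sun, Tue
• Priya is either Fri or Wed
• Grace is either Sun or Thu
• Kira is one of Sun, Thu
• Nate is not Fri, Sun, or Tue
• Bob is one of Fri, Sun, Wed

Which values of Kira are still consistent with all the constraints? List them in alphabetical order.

Sun, Thu

The 6 variables together cover exactly {Fri, Sat, Sun, Thu, Tue, Wed} — 6 values for 6 variables — and Tue appears only in Alice's list, so Alice = Tue.
The 5 still-open variables draw from only 5 values {Fri, Sat, Sun, Thu, Wed}, so each is used; only Nate can be Sat, hence Nate = Sat.
Kira and Grace between them cover only {Sun, Thu} — a naked pair. Remove those values from Bob.
No further eliminations apply; Kira can still be any of Sun, Thu.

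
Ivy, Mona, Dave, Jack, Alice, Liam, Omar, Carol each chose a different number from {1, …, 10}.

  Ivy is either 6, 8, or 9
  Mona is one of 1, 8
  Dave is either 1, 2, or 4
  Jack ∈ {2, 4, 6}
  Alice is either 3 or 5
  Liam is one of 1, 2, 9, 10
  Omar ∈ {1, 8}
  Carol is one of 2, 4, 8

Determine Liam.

10

The 2 variables Mona and Omar are confined to {1, 8}, which locks those values in; drop them from Ivy, Dave, Liam, Carol.
The 2 variables Dave and Carol are confined to {2, 4}, which locks those values in; drop them from Jack, Liam.
Jack must be 6 (only option left). Eliminate 6 elsewhere: Ivy.
Ivy's domain is down to {9}, so Ivy = 9. So Liam can't be 9.
So Liam = 10.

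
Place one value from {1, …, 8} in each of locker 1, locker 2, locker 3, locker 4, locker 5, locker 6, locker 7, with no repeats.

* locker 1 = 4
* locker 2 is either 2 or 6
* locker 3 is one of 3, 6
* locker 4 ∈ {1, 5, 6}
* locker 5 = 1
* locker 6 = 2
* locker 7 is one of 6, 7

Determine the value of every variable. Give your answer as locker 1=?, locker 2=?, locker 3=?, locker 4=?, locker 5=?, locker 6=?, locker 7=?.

locker 1=4, locker 2=6, locker 3=3, locker 4=5, locker 5=1, locker 6=2, locker 7=7

locker 1's domain is down to {4}, so locker 1 = 4.
locker 5's domain is down to {1}, so locker 5 = 1. Remove 1 from locker 4.
locker 6 has just one choice, so locker 6 = 2. Remove 2 from locker 2.
locker 2's domain is down to {6}, so locker 2 = 6. Strike 6 from locker 3, locker 4, locker 7.
locker 3 has just one choice, so locker 3 = 3.
locker 4 must be 5 (only option left).
locker 7 must be 7 (only option left).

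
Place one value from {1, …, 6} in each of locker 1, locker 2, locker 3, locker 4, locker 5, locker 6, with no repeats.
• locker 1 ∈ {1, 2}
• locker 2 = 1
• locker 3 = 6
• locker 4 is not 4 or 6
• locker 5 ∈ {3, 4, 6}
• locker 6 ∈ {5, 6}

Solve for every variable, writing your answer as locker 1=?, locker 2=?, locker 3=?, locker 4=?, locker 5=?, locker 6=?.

locker 1=2, locker 2=1, locker 3=6, locker 4=3, locker 5=4, locker 6=5

locker 2 has just one choice, so locker 2 = 1. So locker 1, locker 4 can't be 1.
That leaves locker 3 = 6. Eliminate 6 elsewhere: locker 5, locker 6.
locker 6 must be 5 (only option left). Remove 5 from locker 4.
locker 1's domain is down to {2}, so locker 1 = 2. Strike 2 from locker 4.
locker 4's domain is down to {3}, so locker 4 = 3. Eliminate 3 elsewhere: locker 5.
locker 5 must be 4 (only option left).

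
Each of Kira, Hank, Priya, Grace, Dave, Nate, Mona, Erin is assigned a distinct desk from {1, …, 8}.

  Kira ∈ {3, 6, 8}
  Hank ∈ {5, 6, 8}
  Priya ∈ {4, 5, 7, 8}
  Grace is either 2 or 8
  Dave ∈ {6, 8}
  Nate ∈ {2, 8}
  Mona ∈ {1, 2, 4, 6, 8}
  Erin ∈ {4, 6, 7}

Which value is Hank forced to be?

5

The 8 variables together cover exactly {1, 2, 3, 4, 5, 6, 7, 8} — 8 values for 8 variables — and 1 appears only in Mona's list, so Mona = 1.
The 7 still-open variables draw from only 7 values {2, 3, 4, 5, 6, 7, 8}, so each is used; only Kira can be 3, hence Kira = 3.
Grace and Nate between them cover only {2, 8} — a naked pair. Remove those values from Hank, Priya, Dave.
Dave's domain is down to {6}, so Dave = 6. Eliminate 6 elsewhere: Hank, Erin.
So Hank = 5.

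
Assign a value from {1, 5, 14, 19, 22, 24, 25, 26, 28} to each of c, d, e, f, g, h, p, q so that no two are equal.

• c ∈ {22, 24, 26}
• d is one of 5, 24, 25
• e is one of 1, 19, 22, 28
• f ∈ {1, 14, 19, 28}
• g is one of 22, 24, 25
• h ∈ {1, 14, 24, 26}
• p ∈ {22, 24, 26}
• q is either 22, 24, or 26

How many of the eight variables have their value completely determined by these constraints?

2

c, p, q share exactly the 3 values {22, 24, 26}; by pigeonhole those values go to them, so strike 22, 24, 26 from d, e, g, h.
g has just one choice, so g = 25. So d can't be 25.
That leaves d = 5.
Determined: d=5, g=25. The other variables each still have more than one consistent value. That makes 2.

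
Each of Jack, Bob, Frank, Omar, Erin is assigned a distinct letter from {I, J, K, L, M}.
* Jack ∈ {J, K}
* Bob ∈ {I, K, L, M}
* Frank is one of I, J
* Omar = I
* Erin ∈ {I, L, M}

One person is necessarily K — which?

Omar has just one choice, so Omar = I. Eliminate I elsewhere: Bob, Frank, Erin.
Frank has just one choice, so Frank = J. Strike J from Jack.
So K goes to Jack.

Jack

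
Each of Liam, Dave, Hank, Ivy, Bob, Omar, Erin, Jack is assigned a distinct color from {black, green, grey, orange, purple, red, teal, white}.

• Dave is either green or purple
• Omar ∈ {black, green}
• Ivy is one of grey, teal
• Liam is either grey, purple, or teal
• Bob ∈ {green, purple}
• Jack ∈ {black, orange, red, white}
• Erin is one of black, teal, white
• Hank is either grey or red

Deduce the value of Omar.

The 8 variables together cover exactly {black, green, grey, orange, purple, red, teal, white} — 8 values for 8 variables — and orange appears only in Jack's list, so Jack = orange.
Among the 7 still-open variables, red fits only Hank (and all 7 values in {black, green, grey, purple, red, teal, white} must be used), so Hank = red.
Among the 6 still-open variables, white fits only Erin (and all 6 values in {black, green, grey, purple, teal, white} must be used), so Erin = white.
Among the 5 still-open variables, black fits only Omar (and all 5 values in {black, green, grey, purple, teal} must be used), so Omar = black.

black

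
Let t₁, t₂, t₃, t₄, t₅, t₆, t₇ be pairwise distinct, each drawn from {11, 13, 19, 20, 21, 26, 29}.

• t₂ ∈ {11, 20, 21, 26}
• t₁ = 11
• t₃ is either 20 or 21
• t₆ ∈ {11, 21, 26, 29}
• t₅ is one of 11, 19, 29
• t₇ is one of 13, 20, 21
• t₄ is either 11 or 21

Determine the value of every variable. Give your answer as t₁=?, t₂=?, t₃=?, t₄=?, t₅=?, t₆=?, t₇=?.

t₁ has just one choice, so t₁ = 11. Remove 11 from t₂, t₄, t₅, t₆.
t₄'s domain is down to {21}, so t₄ = 21. So t₂, t₃, t₆, t₇ can't be 21.
t₃'s domain is down to {20}, so t₃ = 20. Eliminate 20 elsewhere: t₂, t₇.
t₇ has just one choice, so t₇ = 13.
t₂ must be 26 (only option left). So t₆ can't be 26.
t₆ has just one choice, so t₆ = 29. Strike 29 from t₅.
t₅'s domain is down to {19}, so t₅ = 19.

t₁=11, t₂=26, t₃=20, t₄=21, t₅=19, t₆=29, t₇=13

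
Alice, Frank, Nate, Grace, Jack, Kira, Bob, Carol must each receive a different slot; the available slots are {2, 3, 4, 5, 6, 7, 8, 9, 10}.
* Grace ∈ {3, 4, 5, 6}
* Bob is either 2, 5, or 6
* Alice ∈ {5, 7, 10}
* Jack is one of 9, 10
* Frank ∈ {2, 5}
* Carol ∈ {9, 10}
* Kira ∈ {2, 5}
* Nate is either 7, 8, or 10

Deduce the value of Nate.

The 2 variables Frank and Kira are confined to {2, 5}, which locks those values in; drop them from Alice, Grace, Bob.
Bob's domain is down to {6}, so Bob = 6. Remove 6 from Grace.
Jack and Carol share exactly the 2 values {9, 10}; by pigeonhole those values go to them, so strike 9, 10 from Alice, Nate.
Alice must be 7 (only option left). Strike 7 from Nate.
So Nate = 8.

8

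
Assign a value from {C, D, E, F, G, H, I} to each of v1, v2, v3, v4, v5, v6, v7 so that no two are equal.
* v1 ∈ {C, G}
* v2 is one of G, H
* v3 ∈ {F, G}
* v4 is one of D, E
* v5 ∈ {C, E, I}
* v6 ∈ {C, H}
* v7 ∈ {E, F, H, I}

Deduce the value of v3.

The 7 variables draw from only 7 values {C, D, E, F, G, H, I}, so each is used; only v4 can be D, hence v4 = D.
v1, v2, v6 share exactly the 3 values {C, G, H}; by pigeonhole those values go to them, so strike C, G, H from v3, v5, v7.
So v3 = F.

F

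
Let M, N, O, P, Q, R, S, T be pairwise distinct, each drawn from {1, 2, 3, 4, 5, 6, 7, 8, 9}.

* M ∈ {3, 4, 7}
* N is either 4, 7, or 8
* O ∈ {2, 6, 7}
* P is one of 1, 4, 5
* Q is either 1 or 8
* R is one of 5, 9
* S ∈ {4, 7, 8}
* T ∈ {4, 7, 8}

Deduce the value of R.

9

The 3 variables N, S, T are confined to {4, 7, 8}, which locks those values in; drop them from M, O, P, Q.
M has just one choice, so M = 3.
Q must be 1 (only option left). Strike 1 from P.
P has just one choice, so P = 5. So R can't be 5.
So R = 9.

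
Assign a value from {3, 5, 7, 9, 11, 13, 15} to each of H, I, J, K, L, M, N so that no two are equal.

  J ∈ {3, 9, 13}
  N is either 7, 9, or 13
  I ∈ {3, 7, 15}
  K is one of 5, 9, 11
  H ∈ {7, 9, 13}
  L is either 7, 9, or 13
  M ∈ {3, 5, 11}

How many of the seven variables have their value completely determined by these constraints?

Among the 7 variables, 15 fits only I (and all 7 values in {3, 5, 7, 9, 11, 13, 15} must be used), so I = 15.
H, L, N share exactly the 3 values {7, 9, 13}; by pigeonhole those values go to them, so strike 7, 9, 13 from J, K.
J's domain is down to {3}, so J = 3. Remove 3 from M.
Determined: I=15, J=3. The other variables each still have more than one consistent value. That makes 2.

2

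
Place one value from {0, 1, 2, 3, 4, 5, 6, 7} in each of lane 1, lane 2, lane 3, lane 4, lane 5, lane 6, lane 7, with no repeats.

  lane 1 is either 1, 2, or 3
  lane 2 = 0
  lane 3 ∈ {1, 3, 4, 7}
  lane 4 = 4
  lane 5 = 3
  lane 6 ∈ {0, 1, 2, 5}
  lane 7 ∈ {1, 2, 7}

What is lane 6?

lane 2's domain is down to {0}, so lane 2 = 0. Remove 0 from lane 6.
lane 4's domain is down to {4}, so lane 4 = 4. Remove 4 from lane 3.
That leaves lane 5 = 3. Eliminate 3 elsewhere: lane 1, lane 3.
Among the 4 still-open variables, 5 fits only lane 6 (and all 4 values in {1, 2, 5, 7} must be used), so lane 6 = 5.

5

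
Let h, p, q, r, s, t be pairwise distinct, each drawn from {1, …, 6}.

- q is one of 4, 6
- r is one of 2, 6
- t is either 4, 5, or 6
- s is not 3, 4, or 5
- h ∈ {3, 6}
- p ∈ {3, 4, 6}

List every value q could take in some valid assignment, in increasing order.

4, 6

Among the 6 variables, 1 fits only s (and all 6 values in {1, 2, 3, 4, 5, 6} must be used), so s = 1.
Among the 5 still-open variables, 2 fits only r (and all 5 values in {2, 3, 4, 5, 6} must be used), so r = 2.
Among the 4 still-open variables, 5 fits only t (and all 4 values in {3, 4, 5, 6} must be used), so t = 5.
No further eliminations apply; q can still be any of 4, 6.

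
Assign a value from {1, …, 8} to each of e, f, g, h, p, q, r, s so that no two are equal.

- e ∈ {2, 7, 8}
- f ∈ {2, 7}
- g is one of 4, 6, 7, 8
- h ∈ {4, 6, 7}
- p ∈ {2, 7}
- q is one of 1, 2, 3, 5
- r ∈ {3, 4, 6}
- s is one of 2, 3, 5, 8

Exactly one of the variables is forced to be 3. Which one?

The 8 variables draw from only 8 values {1, 2, 3, 4, 5, 6, 7, 8}, so each is used; only q can be 1, hence q = 1.
The 7 still-open variables draw from only 7 values {2, 3, 4, 5, 6, 7, 8}, so each is used; only s can be 5, hence s = 5.
The 6 still-open variables together cover exactly {2, 3, 4, 6, 7, 8} — 6 values for 6 variables — and 3 appears only in r's list, so r = 3.

r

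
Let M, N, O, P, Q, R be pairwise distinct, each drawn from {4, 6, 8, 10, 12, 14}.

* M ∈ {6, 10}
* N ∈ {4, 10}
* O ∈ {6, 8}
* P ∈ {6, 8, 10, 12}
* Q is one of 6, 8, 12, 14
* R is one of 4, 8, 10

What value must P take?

12

The 6 variables together cover exactly {4, 6, 8, 10, 12, 14} — 6 values for 6 variables — and 14 appears only in Q's list, so Q = 14.
The 5 still-open variables draw from only 5 values {4, 6, 8, 10, 12}, so each is used; only P can be 12, hence P = 12.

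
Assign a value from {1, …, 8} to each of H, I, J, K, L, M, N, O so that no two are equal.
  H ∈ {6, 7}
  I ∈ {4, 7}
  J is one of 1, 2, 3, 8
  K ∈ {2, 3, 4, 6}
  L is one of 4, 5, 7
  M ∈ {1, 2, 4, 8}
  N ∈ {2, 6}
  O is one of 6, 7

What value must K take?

The 8 variables draw from only 8 values {1, 2, 3, 4, 5, 6, 7, 8}, so each is used; only L can be 5, hence L = 5.
H and O share exactly the 2 values {6, 7}; by pigeonhole those values go to them, so strike 6, 7 from I, K, N.
I's domain is down to {4}, so I = 4. Eliminate 4 elsewhere: K, M.
N has just one choice, so N = 2. So J, K, M can't be 2.
So K = 3.

3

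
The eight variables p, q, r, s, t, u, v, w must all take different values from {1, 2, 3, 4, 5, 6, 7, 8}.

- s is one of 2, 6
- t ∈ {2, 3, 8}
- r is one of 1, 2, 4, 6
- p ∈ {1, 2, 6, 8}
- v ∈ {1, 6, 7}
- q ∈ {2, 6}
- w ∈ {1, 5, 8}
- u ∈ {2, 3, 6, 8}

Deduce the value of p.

The 8 variables together cover exactly {1, 2, 3, 4, 5, 6, 7, 8} — 8 values for 8 variables — and 4 appears only in r's list, so r = 4.
Among the 7 still-open variables, 5 fits only w (and all 7 values in {1, 2, 3, 5, 6, 7, 8} must be used), so w = 5.
The 6 still-open variables draw from only 6 values {1, 2, 3, 6, 7, 8}, so each is used; only v can be 7, hence v = 7.
The 5 still-open variables draw from only 5 values {1, 2, 3, 6, 8}, so each is used; only p can be 1, hence p = 1.

1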